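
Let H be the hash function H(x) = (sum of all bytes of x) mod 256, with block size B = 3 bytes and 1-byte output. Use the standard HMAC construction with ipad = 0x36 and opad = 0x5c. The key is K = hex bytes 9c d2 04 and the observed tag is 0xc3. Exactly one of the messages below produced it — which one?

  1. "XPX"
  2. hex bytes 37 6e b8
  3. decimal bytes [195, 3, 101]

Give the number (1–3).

2

Key hex bytes 9c d2 04 is exactly B = 3 bytes: K' = 9c d2 04.
K' ⊕ ipad = aa e4 32; K' ⊕ opad = c0 8e 58.
m1: inner = H(aa e4 32 58 50 58) = c0; tag = H(c0 8e 58 c0) = 66
m2: inner = H(aa e4 32 37 6e b8) = 1d; tag = H(c0 8e 58 1d) = c3 ← matches
m3: inner = H(aa e4 32 c3 03 65) = eb; tag = H(c0 8e 58 eb) = 91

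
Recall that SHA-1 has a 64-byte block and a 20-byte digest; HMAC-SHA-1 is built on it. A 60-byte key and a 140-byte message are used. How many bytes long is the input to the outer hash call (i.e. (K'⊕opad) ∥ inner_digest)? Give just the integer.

84

Key is 60 ≤ 64 bytes, zero-padded: |K'| = 64.
Outer input = (K'⊕opad) ∥ H(inner) → 64 + 20 = 84 bytes.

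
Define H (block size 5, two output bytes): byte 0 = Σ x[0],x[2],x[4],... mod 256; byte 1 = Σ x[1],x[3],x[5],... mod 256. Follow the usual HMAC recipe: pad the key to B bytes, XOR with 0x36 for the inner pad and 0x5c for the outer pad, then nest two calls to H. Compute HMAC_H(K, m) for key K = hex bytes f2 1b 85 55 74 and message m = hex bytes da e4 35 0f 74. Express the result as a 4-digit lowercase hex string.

c2fc

Key hex bytes f2 1b 85 55 74 is exactly B = 5 bytes: K' = f2 1b 85 55 74.
K' ⊕ ipad = c4 2d b3 63 42.  K' ⊕ opad = ae 47 d9 09 28.
Inner input = (K'⊕ipad) ∥ m = c4 2d b3 63 42 ∥ da e4 35 0f 74.
Inner hash: even-index sum = 684 mod 256 = 172; odd-index sum = 531 mod 256 = 19 → ac 13.
Outer input = (K'⊕opad) ∥ inner = ae 47 d9 09 28 ∥ ac 13.
Outer hash (tag): even-index sum = 450 mod 256 = 194; odd-index sum = 252 mod 256 = 252 → c2 fc.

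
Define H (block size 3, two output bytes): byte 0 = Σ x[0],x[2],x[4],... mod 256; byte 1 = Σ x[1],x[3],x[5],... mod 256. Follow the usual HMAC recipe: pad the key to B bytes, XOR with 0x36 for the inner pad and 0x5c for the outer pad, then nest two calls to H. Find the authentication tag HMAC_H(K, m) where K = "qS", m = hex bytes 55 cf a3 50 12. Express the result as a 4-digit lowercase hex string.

Key "qS" = 71 53 is 2 bytes ≤ B = 3; zero-pad to 3 bytes: K' = 71 53 00.
K' ⊕ ipad = 47 65 36.  K' ⊕ opad = 2d 0f 5c.
Inner input = (K'⊕ipad) ∥ m = 47 65 36 ∥ 55 cf a3 50 12.
Inner hash: even-index sum = 412 mod 256 = 156; odd-index sum = 367 mod 256 = 111 → 9c 6f.
Outer input = (K'⊕opad) ∥ inner = 2d 0f 5c ∥ 9c 6f.
Outer hash (tag): even-index sum = 248 mod 256 = 248; odd-index sum = 171 mod 256 = 171 → f8 ab.

f8ab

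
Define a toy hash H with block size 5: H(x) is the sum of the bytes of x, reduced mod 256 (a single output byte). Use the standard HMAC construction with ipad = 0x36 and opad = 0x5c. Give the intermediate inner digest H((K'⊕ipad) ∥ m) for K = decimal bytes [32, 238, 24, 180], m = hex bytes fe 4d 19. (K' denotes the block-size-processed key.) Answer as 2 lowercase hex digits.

38

Key decimal bytes [32, 238, 24, 180] = 20 ee 18 b4 is 4 bytes ≤ B = 5; zero-pad to 5 bytes: K' = 20 ee 18 b4 00.
K' ⊕ ipad = 16 d8 2e 82 36.
Inner input = 16 d8 2e 82 36 ∥ fe 4d 19.
Inner hash: sum = 22+216+46+130+54+254+77+25 = 824; mod 256 = 56 → 38.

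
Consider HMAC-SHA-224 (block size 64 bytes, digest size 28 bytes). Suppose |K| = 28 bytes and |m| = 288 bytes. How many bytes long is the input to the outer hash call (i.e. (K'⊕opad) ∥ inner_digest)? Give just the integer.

92

Key is 28 ≤ 64 bytes, zero-padded: |K'| = 64.
Outer input = (K'⊕opad) ∥ H(inner) → 64 + 28 = 92 bytes.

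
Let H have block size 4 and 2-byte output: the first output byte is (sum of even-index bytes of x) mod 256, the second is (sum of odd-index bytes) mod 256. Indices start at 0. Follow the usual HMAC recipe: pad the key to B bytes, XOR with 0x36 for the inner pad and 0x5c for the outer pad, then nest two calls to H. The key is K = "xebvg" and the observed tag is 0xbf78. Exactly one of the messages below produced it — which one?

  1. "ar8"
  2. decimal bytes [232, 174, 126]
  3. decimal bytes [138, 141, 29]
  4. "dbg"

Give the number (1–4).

1

Key "xebvg" = 78 65 62 76 67 is 5 bytes > B = 4, so hash it first: H(key) = 41 db, then zero-pad to 4 bytes: K' = 41 db 00 00.
K' ⊕ ipad = 77 ed 36 36; K' ⊕ opad = 1d 87 5c 5c.
m1: inner = H(77 ed 36 36 61 72 38) = 46 95; tag = H(1d 87 5c 5c 46 95) = bf78 ← matches
m2: inner = H(77 ed 36 36 e8 ae 7e) = 13 d1; tag = H(1d 87 5c 5c 13 d1) = 8cb4
m3: inner = H(77 ed 36 36 8a 8d 1d) = 54 b0; tag = H(1d 87 5c 5c 54 b0) = cd93
m4: inner = H(77 ed 36 36 64 62 67) = 78 85; tag = H(1d 87 5c 5c 78 85) = f168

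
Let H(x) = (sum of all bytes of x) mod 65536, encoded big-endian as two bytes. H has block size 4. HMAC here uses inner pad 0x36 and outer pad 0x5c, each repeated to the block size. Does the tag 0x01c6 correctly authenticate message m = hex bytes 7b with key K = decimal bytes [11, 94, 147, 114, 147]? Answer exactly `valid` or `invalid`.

valid

Key decimal bytes [11, 94, 147, 114, 147] = 0b 5e 93 72 93 is 5 bytes > B = 4, so hash it first: H(key) = 02 01, then zero-pad to 4 bytes: K' = 02 01 00 00.
K' ⊕ ipad = 34 37 36 36; K' ⊕ opad = 5e 5d 5c 5c.
Inner hash: sum = 52+55+54+54+123 = 338 → 01 52.
Outer hash (recomputed tag): sum = 94+93+92+92+1+82 = 454 → 01 c6.
Recomputed tag = 01c6; claimed = 01c6 → match.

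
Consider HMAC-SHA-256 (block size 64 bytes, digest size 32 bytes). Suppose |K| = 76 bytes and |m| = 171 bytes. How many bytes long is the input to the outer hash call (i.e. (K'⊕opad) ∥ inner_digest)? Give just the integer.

Key is 76 > 64 bytes, so it is hashed to 32 bytes then zero-padded to 64: |K'| = 64.
Outer input = (K'⊕opad) ∥ H(inner) → 64 + 32 = 96 bytes.

96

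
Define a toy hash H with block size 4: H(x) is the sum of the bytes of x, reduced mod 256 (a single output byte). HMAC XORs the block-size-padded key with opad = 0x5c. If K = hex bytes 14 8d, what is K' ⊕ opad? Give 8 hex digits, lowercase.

Key hex bytes 14 8d is 2 bytes ≤ B = 4; zero-pad to 4 bytes: K' = 14 8d 00 00.
XOR each byte with 0x5c: 14⊕5c=48, 8d⊕5c=d1, 00⊕5c=5c, 00⊕5c=5c.

48d15c5c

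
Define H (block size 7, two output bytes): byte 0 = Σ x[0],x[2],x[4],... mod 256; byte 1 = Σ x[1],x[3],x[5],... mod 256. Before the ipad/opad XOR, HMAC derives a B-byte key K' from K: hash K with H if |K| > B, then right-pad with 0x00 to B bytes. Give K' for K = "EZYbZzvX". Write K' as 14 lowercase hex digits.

|K| = 8 > B = 7, so first hash the key.
H(K): even-index sum = 366 mod 256 = 110; odd-index sum = 398 mod 256 = 142 → 6e 8e.
Zero-pad H(K) = 6e 8e to 7 bytes: K' = 6e 8e 00 00 00 00 00.

6e8e0000000000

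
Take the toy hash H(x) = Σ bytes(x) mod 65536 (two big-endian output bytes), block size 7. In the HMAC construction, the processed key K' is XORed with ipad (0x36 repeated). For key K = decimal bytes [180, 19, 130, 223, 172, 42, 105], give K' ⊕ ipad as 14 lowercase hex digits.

8225b4e99a1c5f

Key decimal bytes [180, 19, 130, 223, 172, 42, 105] = b4 13 82 df ac 2a 69 is exactly B = 7 bytes: K' = b4 13 82 df ac 2a 69.
XOR each byte with 0x36: b4⊕36=82, 13⊕36=25, 82⊕36=b4, df⊕36=e9, ac⊕36=9a, 2a⊕36=1c, 69⊕36=5f.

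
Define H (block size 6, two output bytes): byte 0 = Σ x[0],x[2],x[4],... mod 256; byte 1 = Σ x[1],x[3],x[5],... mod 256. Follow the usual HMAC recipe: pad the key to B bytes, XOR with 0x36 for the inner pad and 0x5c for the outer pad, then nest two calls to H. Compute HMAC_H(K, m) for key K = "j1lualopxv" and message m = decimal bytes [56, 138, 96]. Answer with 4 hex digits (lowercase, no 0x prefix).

2620

Key "j1lualopxv" = 6a 31 6c 75 61 6c 6f 70 78 76 is 10 bytes > B = 6, so hash it first: H(key) = 1e f8, then zero-pad to 6 bytes: K' = 1e f8 00 00 00 00.
K' ⊕ ipad = 28 ce 36 36 36 36.  K' ⊕ opad = 42 a4 5c 5c 5c 5c.
Inner input = (K'⊕ipad) ∥ m = 28 ce 36 36 36 36 ∥ 38 8a 60.
Inner hash: even-index sum = 300 mod 256 = 44; odd-index sum = 452 mod 256 = 196 → 2c c4.
Outer input = (K'⊕opad) ∥ inner = 42 a4 5c 5c 5c 5c ∥ 2c c4.
Outer hash (tag): even-index sum = 294 mod 256 = 38; odd-index sum = 544 mod 256 = 32 → 26 20.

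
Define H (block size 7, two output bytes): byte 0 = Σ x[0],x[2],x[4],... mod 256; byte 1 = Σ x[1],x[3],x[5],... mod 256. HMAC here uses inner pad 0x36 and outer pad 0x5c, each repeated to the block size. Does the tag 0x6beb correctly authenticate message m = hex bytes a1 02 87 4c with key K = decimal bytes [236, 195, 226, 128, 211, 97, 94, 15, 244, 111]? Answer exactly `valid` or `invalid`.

valid

Key decimal bytes [236, 195, 226, 128, 211, 97, 94, 15, 244, 111] = ec c3 e2 80 d3 61 5e 0f f4 6f is 10 bytes > B = 7, so hash it first: H(key) = f3 22, then zero-pad to 7 bytes: K' = f3 22 00 00 00 00 00.
K' ⊕ ipad = c5 14 36 36 36 36 36; K' ⊕ opad = af 7e 5c 5c 5c 5c 5c.
Inner hash: even-index sum = 437 mod 256 = 181; odd-index sum = 424 mod 256 = 168 → b5 a8.
Outer hash (recomputed tag): even-index sum = 619 mod 256 = 107; odd-index sum = 491 mod 256 = 235 → 6b eb.
Recomputed tag = 6beb; claimed = 6beb → match.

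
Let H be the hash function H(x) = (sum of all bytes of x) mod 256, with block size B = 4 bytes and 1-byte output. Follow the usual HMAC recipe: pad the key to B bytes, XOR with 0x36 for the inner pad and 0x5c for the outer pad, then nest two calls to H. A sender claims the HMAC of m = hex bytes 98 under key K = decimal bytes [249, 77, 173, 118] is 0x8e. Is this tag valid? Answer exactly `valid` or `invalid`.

valid

Key decimal bytes [249, 77, 173, 118] = f9 4d ad 76 is exactly B = 4 bytes: K' = f9 4d ad 76.
K' ⊕ ipad = cf 7b 9b 40; K' ⊕ opad = a5 11 f1 2a.
Inner hash: sum = 207+123+155+64+152 = 701; mod 256 = 189 → bd.
Outer hash (recomputed tag): sum = 165+17+241+42+189 = 654; mod 256 = 142 → 8e.
Recomputed tag = 8e; claimed = 8e → match.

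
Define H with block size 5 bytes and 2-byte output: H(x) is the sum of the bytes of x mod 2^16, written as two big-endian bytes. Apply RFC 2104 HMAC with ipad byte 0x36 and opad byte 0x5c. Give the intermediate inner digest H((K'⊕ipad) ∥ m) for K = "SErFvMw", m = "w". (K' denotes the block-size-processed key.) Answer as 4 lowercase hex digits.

Key "SErFvMw" = 53 45 72 46 76 4d 77 is 7 bytes > B = 5, so hash it first: H(key) = 02 8a, then zero-pad to 5 bytes: K' = 02 8a 00 00 00.
K' ⊕ ipad = 34 bc 36 36 36.
Inner input = 34 bc 36 36 36 ∥ 77.
Inner hash: sum = 52+188+54+54+54+119 = 521 → 02 09.

0209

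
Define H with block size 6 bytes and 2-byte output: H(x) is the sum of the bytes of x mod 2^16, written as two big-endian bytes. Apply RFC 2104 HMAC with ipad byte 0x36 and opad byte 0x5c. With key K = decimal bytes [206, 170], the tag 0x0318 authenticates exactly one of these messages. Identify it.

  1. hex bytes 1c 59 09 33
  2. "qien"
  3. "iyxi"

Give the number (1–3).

1

Key decimal bytes [206, 170] = ce aa is 2 bytes ≤ B = 6; zero-pad to 6 bytes: K' = ce aa 00 00 00 00.
K' ⊕ ipad = f8 9c 36 36 36 36; K' ⊕ opad = 92 f6 5c 5c 5c 5c.
m1: inner = H(f8 9c 36 36 36 36 1c 59 09 33) = 03 1d; tag = H(92 f6 5c 5c 5c 5c 03 1d) = 0318 ← matches
m2: inner = H(f8 9c 36 36 36 36 71 69 65 6e) = 04 19; tag = H(92 f6 5c 5c 5c 5c 04 19) = 0315
m3: inner = H(f8 9c 36 36 36 36 69 79 78 69) = 04 2f; tag = H(92 f6 5c 5c 5c 5c 04 2f) = 032b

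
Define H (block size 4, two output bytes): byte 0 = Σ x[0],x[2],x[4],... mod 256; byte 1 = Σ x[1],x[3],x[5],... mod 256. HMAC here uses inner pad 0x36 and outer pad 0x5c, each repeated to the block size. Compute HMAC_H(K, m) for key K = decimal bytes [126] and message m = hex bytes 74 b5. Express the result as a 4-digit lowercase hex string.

Key decimal bytes [126] = 7e is 1 byte ≤ B = 4; zero-pad to 4 bytes: K' = 7e 00 00 00.
K' ⊕ ipad = 48 36 36 36.  K' ⊕ opad = 22 5c 5c 5c.
Inner input = (K'⊕ipad) ∥ m = 48 36 36 36 ∥ 74 b5.
Inner hash: even-index sum = 242 mod 256 = 242; odd-index sum = 289 mod 256 = 33 → f2 21.
Outer input = (K'⊕opad) ∥ inner = 22 5c 5c 5c ∥ f2 21.
Outer hash (tag): even-index sum = 368 mod 256 = 112; odd-index sum = 217 mod 256 = 217 → 70 d9.

70d9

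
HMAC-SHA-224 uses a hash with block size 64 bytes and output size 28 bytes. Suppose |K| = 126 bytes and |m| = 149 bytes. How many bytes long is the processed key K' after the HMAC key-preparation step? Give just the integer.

Key is 126 > 64 bytes, so it is hashed to 28 bytes then zero-padded to 64: |K'| = 64.

64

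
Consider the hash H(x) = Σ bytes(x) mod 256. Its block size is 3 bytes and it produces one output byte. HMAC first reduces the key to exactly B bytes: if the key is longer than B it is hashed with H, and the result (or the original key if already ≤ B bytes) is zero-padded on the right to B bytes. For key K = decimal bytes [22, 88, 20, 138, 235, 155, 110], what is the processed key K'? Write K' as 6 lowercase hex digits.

000000

|K| = 7 > B = 3, so first hash the key.
H(K): sum = 22+88+20+138+235+155+110 = 768; mod 256 = 0 → 00.
Zero-pad H(K) = 00 to 3 bytes: K' = 00 00 00.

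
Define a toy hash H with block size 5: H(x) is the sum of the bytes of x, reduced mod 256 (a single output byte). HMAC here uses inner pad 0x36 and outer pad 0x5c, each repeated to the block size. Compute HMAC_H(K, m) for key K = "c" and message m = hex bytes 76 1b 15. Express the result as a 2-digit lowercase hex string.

Key "c" = 63 is 1 byte ≤ B = 5; zero-pad to 5 bytes: K' = 63 00 00 00 00.
K' ⊕ ipad = 55 36 36 36 36.  K' ⊕ opad = 3f 5c 5c 5c 5c.
Inner input = (K'⊕ipad) ∥ m = 55 36 36 36 36 ∥ 76 1b 15.
Inner hash: sum = 85+54+54+54+54+118+27+21 = 467; mod 256 = 211 → d3.
Outer input = (K'⊕opad) ∥ inner = 3f 5c 5c 5c 5c ∥ d3.
Outer hash (tag): sum = 63+92+92+92+92+211 = 642; mod 256 = 130 → 82.

82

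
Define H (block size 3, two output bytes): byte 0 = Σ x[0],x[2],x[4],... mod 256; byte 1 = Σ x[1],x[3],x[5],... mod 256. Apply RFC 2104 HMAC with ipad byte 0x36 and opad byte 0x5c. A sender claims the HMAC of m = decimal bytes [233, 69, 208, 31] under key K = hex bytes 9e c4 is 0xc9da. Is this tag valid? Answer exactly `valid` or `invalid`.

valid

Key hex bytes 9e c4 is 2 bytes ≤ B = 3; zero-pad to 3 bytes: K' = 9e c4 00.
K' ⊕ ipad = a8 f2 36; K' ⊕ opad = c2 98 5c.
Inner hash: even-index sum = 322 mod 256 = 66; odd-index sum = 683 mod 256 = 171 → 42 ab.
Outer hash (recomputed tag): even-index sum = 457 mod 256 = 201; odd-index sum = 218 mod 256 = 218 → c9 da.
Recomputed tag = c9da; claimed = c9da → match.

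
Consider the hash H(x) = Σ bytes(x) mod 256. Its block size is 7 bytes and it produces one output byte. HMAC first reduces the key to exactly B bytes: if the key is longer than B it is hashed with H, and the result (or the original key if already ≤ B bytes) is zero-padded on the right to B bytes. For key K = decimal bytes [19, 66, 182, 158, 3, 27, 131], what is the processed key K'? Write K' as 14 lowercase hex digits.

Key decimal bytes [19, 66, 182, 158, 3, 27, 131] = 13 42 b6 9e 03 1b 83 is exactly B = 7 bytes: K' = 13 42 b6 9e 03 1b 83.

1342b69e031b83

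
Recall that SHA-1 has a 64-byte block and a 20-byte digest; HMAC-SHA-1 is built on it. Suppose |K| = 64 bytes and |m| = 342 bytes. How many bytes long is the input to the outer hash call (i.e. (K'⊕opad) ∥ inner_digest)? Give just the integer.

84

Key is 64 ≤ 64 bytes, zero-padded: |K'| = 64.
Outer input = (K'⊕opad) ∥ H(inner) → 64 + 20 = 84 bytes.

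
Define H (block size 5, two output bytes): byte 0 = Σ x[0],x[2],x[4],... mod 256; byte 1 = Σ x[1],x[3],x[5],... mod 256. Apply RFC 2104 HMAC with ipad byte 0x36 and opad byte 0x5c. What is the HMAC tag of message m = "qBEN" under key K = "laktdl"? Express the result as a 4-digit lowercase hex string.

8282

Key "laktdl" = 6c 61 6b 74 64 6c is 6 bytes > B = 5, so hash it first: H(key) = 3b 41, then zero-pad to 5 bytes: K' = 3b 41 00 00 00.
K' ⊕ ipad = 0d 77 36 36 36.  K' ⊕ opad = 67 1d 5c 5c 5c.
Inner input = (K'⊕ipad) ∥ m = 0d 77 36 36 36 ∥ 71 42 45 4e.
Inner hash: even-index sum = 265 mod 256 = 9; odd-index sum = 355 mod 256 = 99 → 09 63.
Outer input = (K'⊕opad) ∥ inner = 67 1d 5c 5c 5c ∥ 09 63.
Outer hash (tag): even-index sum = 386 mod 256 = 130; odd-index sum = 130 mod 256 = 130 → 82 82.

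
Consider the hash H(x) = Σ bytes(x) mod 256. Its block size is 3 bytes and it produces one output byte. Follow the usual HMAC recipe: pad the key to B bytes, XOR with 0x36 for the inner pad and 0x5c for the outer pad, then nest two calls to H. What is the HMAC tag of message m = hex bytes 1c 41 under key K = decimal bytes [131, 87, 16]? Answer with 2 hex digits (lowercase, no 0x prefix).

cf

Key decimal bytes [131, 87, 16] = 83 57 10 is exactly B = 3 bytes: K' = 83 57 10.
K' ⊕ ipad = b5 61 26.  K' ⊕ opad = df 0b 4c.
Inner input = (K'⊕ipad) ∥ m = b5 61 26 ∥ 1c 41.
Inner hash: sum = 181+97+38+28+65 = 409; mod 256 = 153 → 99.
Outer input = (K'⊕opad) ∥ inner = df 0b 4c ∥ 99.
Outer hash (tag): sum = 223+11+76+153 = 463; mod 256 = 207 → cf.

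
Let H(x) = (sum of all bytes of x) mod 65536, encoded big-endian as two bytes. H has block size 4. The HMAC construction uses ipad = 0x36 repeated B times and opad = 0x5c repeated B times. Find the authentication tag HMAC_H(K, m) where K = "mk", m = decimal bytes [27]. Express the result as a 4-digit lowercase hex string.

0160

Key "mk" = 6d 6b is 2 bytes ≤ B = 4; zero-pad to 4 bytes: K' = 6d 6b 00 00.
K' ⊕ ipad = 5b 5d 36 36.  K' ⊕ opad = 31 37 5c 5c.
Inner input = (K'⊕ipad) ∥ m = 5b 5d 36 36 ∥ 1b.
Inner hash: sum = 91+93+54+54+27 = 319 → 01 3f.
Outer input = (K'⊕opad) ∥ inner = 31 37 5c 5c ∥ 01 3f.
Outer hash (tag): sum = 49+55+92+92+1+63 = 352 → 01 60.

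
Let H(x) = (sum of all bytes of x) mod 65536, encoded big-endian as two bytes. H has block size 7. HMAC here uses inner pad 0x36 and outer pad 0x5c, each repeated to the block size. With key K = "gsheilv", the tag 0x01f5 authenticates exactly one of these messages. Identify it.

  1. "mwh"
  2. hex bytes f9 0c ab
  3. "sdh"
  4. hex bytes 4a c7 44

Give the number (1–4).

1

Key "gsheilv" = 67 73 68 65 69 6c 76 is exactly B = 7 bytes: K' = 67 73 68 65 69 6c 76.
K' ⊕ ipad = 51 45 5e 53 5f 5a 40; K' ⊕ opad = 3b 2f 34 39 35 30 2a.
m1: inner = H(51 45 5e 53 5f 5a 40 6d 77 68) = 03 8c; tag = H(3b 2f 34 39 35 30 2a 03 8c) = 01f5 ← matches
m2: inner = H(51 45 5e 53 5f 5a 40 f9 0c ab) = 03 f0; tag = H(3b 2f 34 39 35 30 2a 03 f0) = 0259
m3: inner = H(51 45 5e 53 5f 5a 40 73 64 68) = 03 7f; tag = H(3b 2f 34 39 35 30 2a 03 7f) = 01e8
m4: inner = H(51 45 5e 53 5f 5a 40 4a c7 44) = 03 95; tag = H(3b 2f 34 39 35 30 2a 03 95) = 01fe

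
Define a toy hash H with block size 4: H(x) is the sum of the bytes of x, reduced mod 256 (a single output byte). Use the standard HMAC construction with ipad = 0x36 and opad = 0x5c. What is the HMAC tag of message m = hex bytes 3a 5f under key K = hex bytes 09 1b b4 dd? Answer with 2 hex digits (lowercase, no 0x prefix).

77

Key hex bytes 09 1b b4 dd is exactly B = 4 bytes: K' = 09 1b b4 dd.
K' ⊕ ipad = 3f 2d 82 eb.  K' ⊕ opad = 55 47 e8 81.
Inner input = (K'⊕ipad) ∥ m = 3f 2d 82 eb ∥ 3a 5f.
Inner hash: sum = 63+45+130+235+58+95 = 626; mod 256 = 114 → 72.
Outer input = (K'⊕opad) ∥ inner = 55 47 e8 81 ∥ 72.
Outer hash (tag): sum = 85+71+232+129+114 = 631; mod 256 = 119 → 77.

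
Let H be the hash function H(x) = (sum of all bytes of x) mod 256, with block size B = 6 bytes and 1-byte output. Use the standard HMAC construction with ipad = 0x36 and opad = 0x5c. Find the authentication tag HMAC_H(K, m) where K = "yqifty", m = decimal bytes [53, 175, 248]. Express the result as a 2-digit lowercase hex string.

c0

Key "yqifty" = 79 71 69 66 74 79 is exactly B = 6 bytes: K' = 79 71 69 66 74 79.
K' ⊕ ipad = 4f 47 5f 50 42 4f.  K' ⊕ opad = 25 2d 35 3a 28 25.
Inner input = (K'⊕ipad) ∥ m = 4f 47 5f 50 42 4f ∥ 35 af f8.
Inner hash: sum = 79+71+95+80+66+79+53+175+248 = 946; mod 256 = 178 → b2.
Outer input = (K'⊕opad) ∥ inner = 25 2d 35 3a 28 25 ∥ b2.
Outer hash (tag): sum = 37+45+53+58+40+37+178 = 448; mod 256 = 192 → c0.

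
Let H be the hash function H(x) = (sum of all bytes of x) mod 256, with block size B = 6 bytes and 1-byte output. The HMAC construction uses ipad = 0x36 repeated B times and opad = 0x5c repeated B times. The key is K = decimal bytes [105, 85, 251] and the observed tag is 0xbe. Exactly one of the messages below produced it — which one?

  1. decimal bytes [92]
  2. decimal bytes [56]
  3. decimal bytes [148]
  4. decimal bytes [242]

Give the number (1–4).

Key decimal bytes [105, 85, 251] = 69 55 fb is 3 bytes ≤ B = 6; zero-pad to 6 bytes: K' = 69 55 fb 00 00 00.
K' ⊕ ipad = 5f 63 cd 36 36 36; K' ⊕ opad = 35 09 a7 5c 5c 5c.
m1: inner = H(5f 63 cd 36 36 36 5c) = 8d; tag = H(35 09 a7 5c 5c 5c 8d) = 86
m2: inner = H(5f 63 cd 36 36 36 38) = 69; tag = H(35 09 a7 5c 5c 5c 69) = 62
m3: inner = H(5f 63 cd 36 36 36 94) = c5; tag = H(35 09 a7 5c 5c 5c c5) = be ← matches
m4: inner = H(5f 63 cd 36 36 36 f2) = 23; tag = H(35 09 a7 5c 5c 5c 23) = 1c

3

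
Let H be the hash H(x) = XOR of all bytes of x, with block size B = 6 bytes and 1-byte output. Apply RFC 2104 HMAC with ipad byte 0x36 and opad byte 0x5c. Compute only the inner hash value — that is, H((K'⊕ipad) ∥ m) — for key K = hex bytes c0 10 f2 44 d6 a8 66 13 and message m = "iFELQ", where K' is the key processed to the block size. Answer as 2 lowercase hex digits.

Key hex bytes c0 10 f2 44 d6 a8 66 13 is 8 bytes > B = 6, so hash it first: H(key) = 6d, then zero-pad to 6 bytes: K' = 6d 00 00 00 00 00.
K' ⊕ ipad = 5b 36 36 36 36 36.
Inner input = 5b 36 36 36 36 36 ∥ 69 46 45 4c 51.
Inner hash: XOR 5b⊕36⊕36⊕36⊕36⊕36⊕69⊕46⊕45⊕4c⊕51 = 1a.

1a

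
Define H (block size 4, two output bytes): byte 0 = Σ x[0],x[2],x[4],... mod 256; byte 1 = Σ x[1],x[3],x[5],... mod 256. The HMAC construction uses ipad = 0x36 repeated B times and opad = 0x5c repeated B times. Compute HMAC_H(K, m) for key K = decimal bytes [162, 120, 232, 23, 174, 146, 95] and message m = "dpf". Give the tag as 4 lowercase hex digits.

Key decimal bytes [162, 120, 232, 23, 174, 146, 95] = a2 78 e8 17 ae 92 5f is 7 bytes > B = 4, so hash it first: H(key) = 97 21, then zero-pad to 4 bytes: K' = 97 21 00 00.
K' ⊕ ipad = a1 17 36 36.  K' ⊕ opad = cb 7d 5c 5c.
Inner input = (K'⊕ipad) ∥ m = a1 17 36 36 ∥ 64 70 66.
Inner hash: even-index sum = 417 mod 256 = 161; odd-index sum = 189 mod 256 = 189 → a1 bd.
Outer input = (K'⊕opad) ∥ inner = cb 7d 5c 5c ∥ a1 bd.
Outer hash (tag): even-index sum = 456 mod 256 = 200; odd-index sum = 406 mod 256 = 150 → c8 96.

c896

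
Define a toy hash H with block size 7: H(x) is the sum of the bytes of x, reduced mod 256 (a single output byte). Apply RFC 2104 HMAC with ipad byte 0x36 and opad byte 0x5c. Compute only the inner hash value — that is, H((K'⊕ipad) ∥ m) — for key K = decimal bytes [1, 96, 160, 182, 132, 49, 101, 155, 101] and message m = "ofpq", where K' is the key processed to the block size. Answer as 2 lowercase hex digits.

Key decimal bytes [1, 96, 160, 182, 132, 49, 101, 155, 101] = 01 60 a0 b6 84 31 65 9b 65 is 9 bytes > B = 7, so hash it first: H(key) = d1, then zero-pad to 7 bytes: K' = d1 00 00 00 00 00 00.
K' ⊕ ipad = e7 36 36 36 36 36 36.
Inner input = e7 36 36 36 36 36 36 ∥ 6f 66 70 71.
Inner hash: sum = 231+54+54+54+54+54+54+111+102+112+113 = 993; mod 256 = 225 → e1.

e1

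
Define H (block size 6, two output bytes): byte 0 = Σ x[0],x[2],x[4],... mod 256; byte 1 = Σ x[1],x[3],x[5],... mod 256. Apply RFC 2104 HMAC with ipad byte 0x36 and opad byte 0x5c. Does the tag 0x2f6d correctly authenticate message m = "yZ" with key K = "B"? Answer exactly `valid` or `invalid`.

Key "B" = 42 is 1 byte ≤ B = 6; zero-pad to 6 bytes: K' = 42 00 00 00 00 00.
K' ⊕ ipad = 74 36 36 36 36 36; K' ⊕ opad = 1e 5c 5c 5c 5c 5c.
Inner hash: even-index sum = 345 mod 256 = 89; odd-index sum = 252 mod 256 = 252 → 59 fc.
Outer hash (recomputed tag): even-index sum = 303 mod 256 = 47; odd-index sum = 528 mod 256 = 16 → 2f 10.
Recomputed tag = 2f10; claimed = 2f6d → mismatch.

invalid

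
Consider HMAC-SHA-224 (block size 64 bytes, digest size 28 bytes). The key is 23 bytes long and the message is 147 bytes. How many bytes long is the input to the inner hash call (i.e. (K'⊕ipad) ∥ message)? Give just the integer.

Key is 23 ≤ 64 bytes, zero-padded: |K'| = 64.
Inner input = (K'⊕ipad) ∥ m → 64 + 147 = 211 bytes.

211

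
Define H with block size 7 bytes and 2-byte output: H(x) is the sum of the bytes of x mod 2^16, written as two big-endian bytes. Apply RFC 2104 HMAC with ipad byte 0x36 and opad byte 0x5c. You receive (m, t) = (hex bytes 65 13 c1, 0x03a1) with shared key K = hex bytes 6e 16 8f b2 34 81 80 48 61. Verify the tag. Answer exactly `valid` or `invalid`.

Key hex bytes 6e 16 8f b2 34 81 80 48 61 is 9 bytes > B = 7, so hash it first: H(key) = 03 a3, then zero-pad to 7 bytes: K' = 03 a3 00 00 00 00 00.
K' ⊕ ipad = 35 95 36 36 36 36 36; K' ⊕ opad = 5f ff 5c 5c 5c 5c 5c.
Inner hash: sum = 53+149+54+54+54+54+54+101+19+193 = 785 → 03 11.
Outer hash (recomputed tag): sum = 95+255+92+92+92+92+92+3+17 = 830 → 03 3e.
Recomputed tag = 033e; claimed = 03a1 → mismatch.

invalid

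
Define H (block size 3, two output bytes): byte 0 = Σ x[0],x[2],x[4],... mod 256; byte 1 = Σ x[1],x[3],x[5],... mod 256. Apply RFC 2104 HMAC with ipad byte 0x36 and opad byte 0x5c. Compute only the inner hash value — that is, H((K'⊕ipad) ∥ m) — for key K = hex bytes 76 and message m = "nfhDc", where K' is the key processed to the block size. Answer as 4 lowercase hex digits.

206f

Key hex bytes 76 is 1 byte ≤ B = 3; zero-pad to 3 bytes: K' = 76 00 00.
K' ⊕ ipad = 40 36 36.
Inner input = 40 36 36 ∥ 6e 66 68 44 63.
Inner hash: even-index sum = 288 mod 256 = 32; odd-index sum = 367 mod 256 = 111 → 20 6f.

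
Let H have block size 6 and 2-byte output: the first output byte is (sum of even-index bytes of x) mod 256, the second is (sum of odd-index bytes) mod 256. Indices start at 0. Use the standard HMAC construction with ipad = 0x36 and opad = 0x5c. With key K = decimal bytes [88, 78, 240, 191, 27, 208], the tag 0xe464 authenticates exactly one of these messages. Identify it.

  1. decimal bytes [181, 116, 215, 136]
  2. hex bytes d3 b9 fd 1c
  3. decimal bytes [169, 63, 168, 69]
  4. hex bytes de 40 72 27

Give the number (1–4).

Key decimal bytes [88, 78, 240, 191, 27, 208] = 58 4e f0 bf 1b d0 is exactly B = 6 bytes: K' = 58 4e f0 bf 1b d0.
K' ⊕ ipad = 6e 78 c6 89 2d e6; K' ⊕ opad = 04 12 ac e3 47 8c.
m1: inner = H(6e 78 c6 89 2d e6 b5 74 d7 88) = ed e3; tag = H(04 12 ac e3 47 8c ed e3) = e464 ← matches
m2: inner = H(6e 78 c6 89 2d e6 d3 b9 fd 1c) = 31 bc; tag = H(04 12 ac e3 47 8c 31 bc) = 283d
m3: inner = H(6e 78 c6 89 2d e6 a9 3f a8 45) = b2 6b; tag = H(04 12 ac e3 47 8c b2 6b) = a9ec
m4: inner = H(6e 78 c6 89 2d e6 de 40 72 27) = b1 4e; tag = H(04 12 ac e3 47 8c b1 4e) = a8cf

1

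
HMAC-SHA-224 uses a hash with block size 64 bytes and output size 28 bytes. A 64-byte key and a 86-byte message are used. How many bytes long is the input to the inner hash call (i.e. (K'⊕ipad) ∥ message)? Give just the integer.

150

Key is 64 ≤ 64 bytes, zero-padded: |K'| = 64.
Inner input = (K'⊕ipad) ∥ m → 64 + 86 = 150 bytes.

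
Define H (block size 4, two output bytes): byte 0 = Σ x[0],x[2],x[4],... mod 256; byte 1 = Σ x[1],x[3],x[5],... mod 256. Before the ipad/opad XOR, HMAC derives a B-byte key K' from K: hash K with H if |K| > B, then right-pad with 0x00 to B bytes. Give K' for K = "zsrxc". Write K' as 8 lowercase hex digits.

4feb0000

|K| = 5 > B = 4, so first hash the key.
H(K): even-index sum = 335 mod 256 = 79; odd-index sum = 235 mod 256 = 235 → 4f eb.
Zero-pad H(K) = 4f eb to 4 bytes: K' = 4f eb 00 00.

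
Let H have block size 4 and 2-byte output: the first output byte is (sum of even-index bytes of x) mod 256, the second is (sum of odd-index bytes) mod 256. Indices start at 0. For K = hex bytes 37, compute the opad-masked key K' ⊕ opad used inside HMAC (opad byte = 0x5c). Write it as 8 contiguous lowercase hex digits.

6b5c5c5c

Key hex bytes 37 is 1 byte ≤ B = 4; zero-pad to 4 bytes: K' = 37 00 00 00.
XOR each byte with 0x5c: 37⊕5c=6b, 00⊕5c=5c, 00⊕5c=5c, 00⊕5c=5c.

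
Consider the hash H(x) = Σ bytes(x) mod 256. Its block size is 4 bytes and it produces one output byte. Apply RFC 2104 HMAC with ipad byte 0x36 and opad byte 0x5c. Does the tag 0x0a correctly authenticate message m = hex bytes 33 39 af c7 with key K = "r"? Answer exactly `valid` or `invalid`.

Key "r" = 72 is 1 byte ≤ B = 4; zero-pad to 4 bytes: K' = 72 00 00 00.
K' ⊕ ipad = 44 36 36 36; K' ⊕ opad = 2e 5c 5c 5c.
Inner hash: sum = 68+54+54+54+51+57+175+199 = 712; mod 256 = 200 → c8.
Outer hash (recomputed tag): sum = 46+92+92+92+200 = 522; mod 256 = 10 → 0a.
Recomputed tag = 0a; claimed = 0a → match.

valid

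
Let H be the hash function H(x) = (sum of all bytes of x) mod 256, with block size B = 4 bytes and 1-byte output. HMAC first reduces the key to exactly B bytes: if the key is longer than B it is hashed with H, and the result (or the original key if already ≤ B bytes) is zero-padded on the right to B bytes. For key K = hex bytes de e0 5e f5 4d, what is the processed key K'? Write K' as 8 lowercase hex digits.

5e000000

|K| = 5 > B = 4, so first hash the key.
H(K): sum = 222+224+94+245+77 = 862; mod 256 = 94 → 5e.
Zero-pad H(K) = 5e to 4 bytes: K' = 5e 00 00 00.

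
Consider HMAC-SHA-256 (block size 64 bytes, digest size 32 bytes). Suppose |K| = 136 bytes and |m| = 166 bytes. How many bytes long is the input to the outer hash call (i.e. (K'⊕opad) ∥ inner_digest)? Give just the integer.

Key is 136 > 64 bytes, so it is hashed to 32 bytes then zero-padded to 64: |K'| = 64.
Outer input = (K'⊕opad) ∥ H(inner) → 64 + 32 = 96 bytes.

96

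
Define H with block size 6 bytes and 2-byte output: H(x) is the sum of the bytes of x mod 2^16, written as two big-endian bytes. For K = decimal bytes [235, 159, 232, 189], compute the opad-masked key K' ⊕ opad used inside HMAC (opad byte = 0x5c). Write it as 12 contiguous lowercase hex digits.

b7c3b4e15c5c

Key decimal bytes [235, 159, 232, 189] = eb 9f e8 bd is 4 bytes ≤ B = 6; zero-pad to 6 bytes: K' = eb 9f e8 bd 00 00.
XOR each byte with 0x5c: eb⊕5c=b7, 9f⊕5c=c3, e8⊕5c=b4, bd⊕5c=e1, 00⊕5c=5c, 00⊕5c=5c.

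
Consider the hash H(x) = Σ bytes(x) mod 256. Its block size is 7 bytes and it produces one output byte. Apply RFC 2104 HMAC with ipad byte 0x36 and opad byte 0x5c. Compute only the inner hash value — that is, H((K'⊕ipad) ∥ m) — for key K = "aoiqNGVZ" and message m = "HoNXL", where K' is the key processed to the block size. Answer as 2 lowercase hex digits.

Key "aoiqNGVZ" = 61 6f 69 71 4e 47 56 5a is 8 bytes > B = 7, so hash it first: H(key) = ef, then zero-pad to 7 bytes: K' = ef 00 00 00 00 00 00.
K' ⊕ ipad = d9 36 36 36 36 36 36.
Inner input = d9 36 36 36 36 36 36 ∥ 48 6f 4e 58 4c.
Inner hash: sum = 217+54+54+54+54+54+54+72+111+78+88+76 = 966; mod 256 = 198 → c6.

c6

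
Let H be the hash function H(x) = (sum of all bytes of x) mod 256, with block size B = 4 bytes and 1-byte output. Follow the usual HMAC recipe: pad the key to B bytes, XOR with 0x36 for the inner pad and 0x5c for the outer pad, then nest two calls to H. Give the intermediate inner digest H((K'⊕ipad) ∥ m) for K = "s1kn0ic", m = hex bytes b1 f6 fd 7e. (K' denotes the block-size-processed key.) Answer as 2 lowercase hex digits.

Key "s1kn0ic" = 73 31 6b 6e 30 69 63 is 7 bytes > B = 4, so hash it first: H(key) = 79, then zero-pad to 4 bytes: K' = 79 00 00 00.
K' ⊕ ipad = 4f 36 36 36.
Inner input = 4f 36 36 36 ∥ b1 f6 fd 7e.
Inner hash: sum = 79+54+54+54+177+246+253+126 = 1043; mod 256 = 19 → 13.

13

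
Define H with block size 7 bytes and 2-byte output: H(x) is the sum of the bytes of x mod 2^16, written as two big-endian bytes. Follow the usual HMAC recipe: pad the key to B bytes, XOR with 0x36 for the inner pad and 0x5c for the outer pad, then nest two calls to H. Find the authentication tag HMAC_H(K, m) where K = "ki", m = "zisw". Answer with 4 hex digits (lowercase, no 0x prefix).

Key "ki" = 6b 69 is 2 bytes ≤ B = 7; zero-pad to 7 bytes: K' = 6b 69 00 00 00 00 00.
K' ⊕ ipad = 5d 5f 36 36 36 36 36.  K' ⊕ opad = 37 35 5c 5c 5c 5c 5c.
Inner input = (K'⊕ipad) ∥ m = 5d 5f 36 36 36 36 36 ∥ 7a 69 73 77.
Inner hash: sum = 93+95+54+54+54+54+54+122+105+115+119 = 919 → 03 97.
Outer input = (K'⊕opad) ∥ inner = 37 35 5c 5c 5c 5c 5c ∥ 03 97.
Outer hash (tag): sum = 55+53+92+92+92+92+92+3+151 = 722 → 02 d2.

02d2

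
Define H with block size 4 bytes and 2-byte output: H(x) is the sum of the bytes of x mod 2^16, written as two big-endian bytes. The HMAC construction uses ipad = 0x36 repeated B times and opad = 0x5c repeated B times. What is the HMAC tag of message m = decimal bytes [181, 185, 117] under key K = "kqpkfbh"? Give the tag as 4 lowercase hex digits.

0228

Key "kqpkfbh" = 6b 71 70 6b 66 62 68 is 7 bytes > B = 4, so hash it first: H(key) = 02 e7, then zero-pad to 4 bytes: K' = 02 e7 00 00.
K' ⊕ ipad = 34 d1 36 36.  K' ⊕ opad = 5e bb 5c 5c.
Inner input = (K'⊕ipad) ∥ m = 34 d1 36 36 ∥ b5 b9 75.
Inner hash: sum = 52+209+54+54+181+185+117 = 852 → 03 54.
Outer input = (K'⊕opad) ∥ inner = 5e bb 5c 5c ∥ 03 54.
Outer hash (tag): sum = 94+187+92+92+3+84 = 552 → 02 28.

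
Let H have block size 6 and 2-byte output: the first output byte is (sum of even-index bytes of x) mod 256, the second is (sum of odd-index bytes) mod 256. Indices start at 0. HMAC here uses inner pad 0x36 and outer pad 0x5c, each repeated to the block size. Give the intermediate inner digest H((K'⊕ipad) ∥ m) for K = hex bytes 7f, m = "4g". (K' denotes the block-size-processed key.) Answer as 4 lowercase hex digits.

e909

Key hex bytes 7f is 1 byte ≤ B = 6; zero-pad to 6 bytes: K' = 7f 00 00 00 00 00.
K' ⊕ ipad = 49 36 36 36 36 36.
Inner input = 49 36 36 36 36 36 ∥ 34 67.
Inner hash: even-index sum = 233 mod 256 = 233; odd-index sum = 265 mod 256 = 9 → e9 09.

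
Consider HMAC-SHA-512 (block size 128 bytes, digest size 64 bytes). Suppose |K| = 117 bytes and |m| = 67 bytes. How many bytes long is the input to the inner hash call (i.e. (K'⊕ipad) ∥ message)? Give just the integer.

195

Key is 117 ≤ 128 bytes, zero-padded: |K'| = 128.
Inner input = (K'⊕ipad) ∥ m → 128 + 67 = 195 bytes.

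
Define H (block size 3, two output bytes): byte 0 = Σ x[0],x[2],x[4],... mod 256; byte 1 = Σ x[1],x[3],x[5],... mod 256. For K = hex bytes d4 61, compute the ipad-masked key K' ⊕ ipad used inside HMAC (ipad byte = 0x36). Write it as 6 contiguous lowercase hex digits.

Key hex bytes d4 61 is 2 bytes ≤ B = 3; zero-pad to 3 bytes: K' = d4 61 00.
XOR each byte with 0x36: d4⊕36=e2, 61⊕36=57, 00⊕36=36.

e25736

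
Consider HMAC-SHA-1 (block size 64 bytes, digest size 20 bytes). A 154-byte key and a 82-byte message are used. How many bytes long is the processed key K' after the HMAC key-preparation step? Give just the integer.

Key is 154 > 64 bytes, so it is hashed to 20 bytes then zero-padded to 64: |K'| = 64.

64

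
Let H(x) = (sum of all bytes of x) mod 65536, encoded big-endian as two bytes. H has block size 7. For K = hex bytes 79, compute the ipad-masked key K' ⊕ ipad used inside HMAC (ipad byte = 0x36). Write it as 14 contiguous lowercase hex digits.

Key hex bytes 79 is 1 byte ≤ B = 7; zero-pad to 7 bytes: K' = 79 00 00 00 00 00 00.
XOR each byte with 0x36: 79⊕36=4f, 00⊕36=36, 00⊕36=36, 00⊕36=36, 00⊕36=36, 00⊕36=36, 00⊕36=36.

4f363636363636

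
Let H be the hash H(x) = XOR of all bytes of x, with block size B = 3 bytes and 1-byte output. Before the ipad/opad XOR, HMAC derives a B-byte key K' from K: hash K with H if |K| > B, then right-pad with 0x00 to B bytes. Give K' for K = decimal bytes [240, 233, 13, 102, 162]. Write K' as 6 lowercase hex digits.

|K| = 5 > B = 3, so first hash the key.
H(K): XOR f0⊕e9⊕0d⊕66⊕a2 = d0.
Zero-pad H(K) = d0 to 3 bytes: K' = d0 00 00.

d00000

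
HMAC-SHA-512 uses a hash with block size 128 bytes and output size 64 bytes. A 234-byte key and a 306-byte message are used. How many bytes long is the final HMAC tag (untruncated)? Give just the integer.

The tag is one SHA-512 digest: 64 bytes.

64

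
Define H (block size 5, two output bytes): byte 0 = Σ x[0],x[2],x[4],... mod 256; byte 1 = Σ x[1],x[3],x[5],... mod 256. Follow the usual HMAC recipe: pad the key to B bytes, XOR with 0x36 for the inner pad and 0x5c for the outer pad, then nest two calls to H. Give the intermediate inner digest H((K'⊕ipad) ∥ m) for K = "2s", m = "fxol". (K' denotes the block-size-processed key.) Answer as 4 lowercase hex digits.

Key "2s" = 32 73 is 2 bytes ≤ B = 5; zero-pad to 5 bytes: K' = 32 73 00 00 00.
K' ⊕ ipad = 04 45 36 36 36.
Inner input = 04 45 36 36 36 ∥ 66 78 6f 6c.
Inner hash: even-index sum = 340 mod 256 = 84; odd-index sum = 336 mod 256 = 80 → 54 50.

5450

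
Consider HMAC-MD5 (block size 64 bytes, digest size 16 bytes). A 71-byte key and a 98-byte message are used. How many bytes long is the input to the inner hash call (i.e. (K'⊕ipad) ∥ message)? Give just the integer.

Key is 71 > 64 bytes, so it is hashed to 16 bytes then zero-padded to 64: |K'| = 64.
Inner input = (K'⊕ipad) ∥ m → 64 + 98 = 162 bytes.

162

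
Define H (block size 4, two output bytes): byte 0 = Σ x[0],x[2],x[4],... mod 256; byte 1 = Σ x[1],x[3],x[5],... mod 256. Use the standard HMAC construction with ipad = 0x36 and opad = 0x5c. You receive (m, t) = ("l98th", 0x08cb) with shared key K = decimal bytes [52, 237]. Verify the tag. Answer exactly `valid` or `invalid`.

valid

Key decimal bytes [52, 237] = 34 ed is 2 bytes ≤ B = 4; zero-pad to 4 bytes: K' = 34 ed 00 00.
K' ⊕ ipad = 02 db 36 36; K' ⊕ opad = 68 b1 5c 5c.
Inner hash: even-index sum = 324 mod 256 = 68; odd-index sum = 446 mod 256 = 190 → 44 be.
Outer hash (recomputed tag): even-index sum = 264 mod 256 = 8; odd-index sum = 459 mod 256 = 203 → 08 cb.
Recomputed tag = 08cb; claimed = 08cb → match.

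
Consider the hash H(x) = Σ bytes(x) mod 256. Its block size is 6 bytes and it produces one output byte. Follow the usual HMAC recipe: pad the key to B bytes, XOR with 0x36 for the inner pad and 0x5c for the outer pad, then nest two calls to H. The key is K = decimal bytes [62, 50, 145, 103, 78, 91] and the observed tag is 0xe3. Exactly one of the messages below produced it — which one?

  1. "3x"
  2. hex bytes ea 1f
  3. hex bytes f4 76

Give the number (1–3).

2

Key decimal bytes [62, 50, 145, 103, 78, 91] = 3e 32 91 67 4e 5b is exactly B = 6 bytes: K' = 3e 32 91 67 4e 5b.
K' ⊕ ipad = 08 04 a7 51 78 6d; K' ⊕ opad = 62 6e cd 3b 12 07.
m1: inner = H(08 04 a7 51 78 6d 33 78) = 94; tag = H(62 6e cd 3b 12 07 94) = 85
m2: inner = H(08 04 a7 51 78 6d ea 1f) = f2; tag = H(62 6e cd 3b 12 07 f2) = e3 ← matches
m3: inner = H(08 04 a7 51 78 6d f4 76) = 53; tag = H(62 6e cd 3b 12 07 53) = 44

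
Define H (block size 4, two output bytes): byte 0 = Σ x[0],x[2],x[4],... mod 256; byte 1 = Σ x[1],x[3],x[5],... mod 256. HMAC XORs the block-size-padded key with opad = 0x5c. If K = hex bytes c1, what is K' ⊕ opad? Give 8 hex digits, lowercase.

Key hex bytes c1 is 1 byte ≤ B = 4; zero-pad to 4 bytes: K' = c1 00 00 00.
XOR each byte with 0x5c: c1⊕5c=9d, 00⊕5c=5c, 00⊕5c=5c, 00⊕5c=5c.

9d5c5c5c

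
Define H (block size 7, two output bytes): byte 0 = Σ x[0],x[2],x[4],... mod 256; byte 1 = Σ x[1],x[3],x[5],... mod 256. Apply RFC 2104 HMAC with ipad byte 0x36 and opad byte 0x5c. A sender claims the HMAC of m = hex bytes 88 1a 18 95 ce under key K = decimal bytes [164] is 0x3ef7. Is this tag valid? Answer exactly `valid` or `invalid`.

invalid

Key decimal bytes [164] = a4 is 1 byte ≤ B = 7; zero-pad to 7 bytes: K' = a4 00 00 00 00 00 00.
K' ⊕ ipad = 92 36 36 36 36 36 36; K' ⊕ opad = f8 5c 5c 5c 5c 5c 5c.
Inner hash: even-index sum = 483 mod 256 = 227; odd-index sum = 528 mod 256 = 16 → e3 10.
Outer hash (recomputed tag): even-index sum = 540 mod 256 = 28; odd-index sum = 503 mod 256 = 247 → 1c f7.
Recomputed tag = 1cf7; claimed = 3ef7 → mismatch.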